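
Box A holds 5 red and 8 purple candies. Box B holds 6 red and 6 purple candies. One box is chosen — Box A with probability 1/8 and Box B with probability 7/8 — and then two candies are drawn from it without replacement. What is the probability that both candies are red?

1475/6864

From Box A: P(both red) = (5/13)(4/12) = 5/39.
From Box B: P(both red) = (6/12)(5/11) = 5/22.
Total probability = (1/8)(5/39) + (7/8)(5/22) = 1475/6864.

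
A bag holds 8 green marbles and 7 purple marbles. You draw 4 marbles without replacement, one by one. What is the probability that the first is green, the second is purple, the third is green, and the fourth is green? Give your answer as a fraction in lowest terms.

Each draw changes the counts, so multiply the conditional probabilities along the sequence:
P = 8/15 × 7/14 × 7/13 × 6/12 = 2352/32760 = 14/195.

14/195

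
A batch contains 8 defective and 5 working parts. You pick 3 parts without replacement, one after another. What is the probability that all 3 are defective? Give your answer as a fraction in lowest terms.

P(every draw is defective) = 8/13 × 7/12 × 6/11 = 336/1716 = 28/143.

28/143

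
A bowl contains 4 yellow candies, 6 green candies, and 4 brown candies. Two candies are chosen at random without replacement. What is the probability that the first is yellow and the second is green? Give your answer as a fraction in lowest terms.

12/91

Chain rule:
P = 4/14 × 6/13 = 24/182 = 12/91.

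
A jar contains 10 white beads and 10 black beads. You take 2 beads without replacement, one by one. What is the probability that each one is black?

9/38

P(every draw is black) = 10/20 × 9/19 = 90/380 = 9/38.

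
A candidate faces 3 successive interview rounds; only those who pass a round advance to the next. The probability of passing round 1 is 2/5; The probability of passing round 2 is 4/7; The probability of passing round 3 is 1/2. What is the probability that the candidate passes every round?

Each stage is reached only if all earlier stages succeed, so
P = 2/5 × 4/7 × 1/2 = 8/70 = 4/35.

4/35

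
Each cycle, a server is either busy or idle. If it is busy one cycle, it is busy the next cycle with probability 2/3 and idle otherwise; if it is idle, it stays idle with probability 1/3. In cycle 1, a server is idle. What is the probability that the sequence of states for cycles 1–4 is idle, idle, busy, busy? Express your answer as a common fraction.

4/27

Cycle 1 is given. For each transition, use the conditional probability from the current state:
P(idle | idle) = 1/3; P(busy | idle) = 2/3; P(busy | busy) = 2/3.
P = 1/3 × 2/3 × 2/3 = 4/27.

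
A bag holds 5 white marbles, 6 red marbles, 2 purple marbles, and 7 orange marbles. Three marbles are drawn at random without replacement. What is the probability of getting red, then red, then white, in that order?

5/228

Multiply the probability of each draw given the previous ones:
P = 6/20 × 5/19 × 5/18 = 150/6840 = 5/228.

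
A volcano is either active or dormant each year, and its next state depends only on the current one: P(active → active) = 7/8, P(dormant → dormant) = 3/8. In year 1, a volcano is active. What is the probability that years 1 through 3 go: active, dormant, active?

5/64

Year 1 is given. For each transition, use the conditional probability from the current state:
P(dormant | active) = 1/8; P(active | dormant) = 5/8.
P = 1/8 × 5/8 = 5/64.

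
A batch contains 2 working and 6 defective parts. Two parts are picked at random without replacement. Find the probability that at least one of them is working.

13/28

P(no working) = 6/8 × 5/7 = 30/56 = 15/28.
P(at least one) = 1 − 15/28 = 13/28.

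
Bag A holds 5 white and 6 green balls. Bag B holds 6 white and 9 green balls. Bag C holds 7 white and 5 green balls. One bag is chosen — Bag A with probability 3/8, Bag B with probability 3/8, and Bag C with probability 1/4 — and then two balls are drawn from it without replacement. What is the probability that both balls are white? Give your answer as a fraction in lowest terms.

From Bag A: P(both white) = (5/11)(4/10) = 2/11.
From Bag B: P(both white) = (6/15)(5/14) = 1/7.
From Bag C: P(both white) = (7/12)(6/11) = 7/22.
Total probability = (3/8)(2/11) + (3/8)(1/7) + (1/4)(7/22) = 31/154.

31/154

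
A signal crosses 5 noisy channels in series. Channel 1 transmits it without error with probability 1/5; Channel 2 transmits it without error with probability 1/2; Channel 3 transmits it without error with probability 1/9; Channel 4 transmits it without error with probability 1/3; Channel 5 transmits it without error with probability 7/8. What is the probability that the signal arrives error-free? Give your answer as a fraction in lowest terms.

Multiplying along the chain,
P = 1/5 × 1/2 × 1/9 × 1/3 × 7/8 = 7/2160.

7/2160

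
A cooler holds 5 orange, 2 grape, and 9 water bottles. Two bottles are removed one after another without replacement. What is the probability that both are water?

P(every draw is water) = 9/16 × 8/15 = 72/240 = 3/10.

3/10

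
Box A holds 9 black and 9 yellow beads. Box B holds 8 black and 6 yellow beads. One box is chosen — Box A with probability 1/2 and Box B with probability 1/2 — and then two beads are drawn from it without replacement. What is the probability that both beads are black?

60/221

From Box A: P(both black) = (9/18)(8/17) = 4/17.
From Box B: P(both black) = (8/14)(7/13) = 4/13.
Total probability = (1/2)(4/17) + (1/2)(4/13) = 60/221.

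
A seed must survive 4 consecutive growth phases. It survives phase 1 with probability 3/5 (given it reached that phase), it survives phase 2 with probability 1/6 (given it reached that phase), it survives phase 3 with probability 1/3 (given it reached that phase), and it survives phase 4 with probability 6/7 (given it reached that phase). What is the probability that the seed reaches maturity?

Multiplying along the chain,
P = 3/5 × 1/6 × 1/3 × 6/7 = 18/630 = 1/35.

1/35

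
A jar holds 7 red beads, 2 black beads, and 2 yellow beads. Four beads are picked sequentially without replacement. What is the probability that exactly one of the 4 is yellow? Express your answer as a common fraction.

One ordering (yellow drawn first) has probability 2/11 × 9/10 × 8/9 × 7/8 = 1008/7920 = 7/55.
There are C(4,1) = 4 such orderings, each equally likely, so P = 4 × 7/55 = 28/55.

28/55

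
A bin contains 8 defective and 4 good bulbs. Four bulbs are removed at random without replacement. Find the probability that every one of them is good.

P(every draw is good) = 4/12 × 3/11 × 2/10 × 1/9 = 24/11880 = 1/495.

1/495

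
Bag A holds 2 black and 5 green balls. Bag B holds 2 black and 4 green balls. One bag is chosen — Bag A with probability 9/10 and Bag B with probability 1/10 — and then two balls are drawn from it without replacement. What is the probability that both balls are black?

26/525

From Bag A: P(both black) = (2/7)(1/6) = 1/21.
From Bag B: P(both black) = (2/6)(1/5) = 1/15.
Total probability = (9/10)(1/21) + (1/10)(1/15) = 26/525.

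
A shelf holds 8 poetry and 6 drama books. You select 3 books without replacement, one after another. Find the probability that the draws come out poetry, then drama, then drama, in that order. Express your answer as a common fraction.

10/91

Chain rule:
P = 8/14 × 6/13 × 5/12 = 240/2184 = 10/91.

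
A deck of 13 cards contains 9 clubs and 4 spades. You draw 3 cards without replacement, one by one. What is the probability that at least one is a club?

P(no clubs) = 4/13 × 3/12 × 2/11 = 24/1716 = 2/143.
P(at least one) = 1 − 2/143 = 141/143.

141/143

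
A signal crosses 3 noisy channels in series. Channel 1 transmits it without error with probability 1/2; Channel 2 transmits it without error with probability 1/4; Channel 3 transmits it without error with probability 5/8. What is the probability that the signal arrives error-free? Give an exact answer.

Each stage is reached only if all earlier stages succeed, so
P = 1/2 × 1/4 × 5/8 = 5/64.

5/64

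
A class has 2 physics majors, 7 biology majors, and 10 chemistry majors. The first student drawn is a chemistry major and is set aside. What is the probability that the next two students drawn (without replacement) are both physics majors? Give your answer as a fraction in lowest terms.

1/153

After the first draw, 2 of the remaining 18 students are physics majors.
P = 2/18 × 1/17 = 2/306 = 1/153.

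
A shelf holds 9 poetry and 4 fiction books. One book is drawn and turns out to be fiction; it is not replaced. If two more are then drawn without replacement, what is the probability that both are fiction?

After the first draw, 3 of the remaining 12 books are fiction.
P = 3/12 × 2/11 = 6/132 = 1/22.

1/22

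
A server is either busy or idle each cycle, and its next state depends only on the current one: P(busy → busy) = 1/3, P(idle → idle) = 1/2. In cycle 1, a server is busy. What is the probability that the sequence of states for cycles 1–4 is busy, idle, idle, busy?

Cycle 1 is given. For each transition, use the conditional probability from the current state:
P(idle | busy) = 2/3; P(idle | idle) = 1/2; P(busy | idle) = 1/2.
P = 2/3 × 1/2 × 1/2 = 2/12 = 1/6.

1/6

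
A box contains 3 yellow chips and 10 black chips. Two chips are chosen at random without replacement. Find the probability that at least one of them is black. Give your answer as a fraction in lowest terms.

P(no black) = 3/13 × 2/12 = 6/156 = 1/26.
P(at least one) = 1 − 1/26 = 25/26.

25/26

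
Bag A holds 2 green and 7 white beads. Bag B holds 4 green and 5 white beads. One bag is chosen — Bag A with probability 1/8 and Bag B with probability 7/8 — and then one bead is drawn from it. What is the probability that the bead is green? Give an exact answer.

From Bag A: P(green) = 2/9.
From Bag B: P(green) = 4/9.
Total probability = (1/8)(2/9) + (7/8)(4/9) = 5/12.

5/12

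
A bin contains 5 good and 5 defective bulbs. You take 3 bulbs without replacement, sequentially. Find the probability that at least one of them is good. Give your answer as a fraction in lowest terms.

11/12

P(no good) = 5/10 × 4/9 × 3/8 = 60/720 = 1/12.
P(at least one) = 1 − 1/12 = 11/12.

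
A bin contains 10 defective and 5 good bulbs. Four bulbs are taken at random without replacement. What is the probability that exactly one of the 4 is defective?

One ordering (defective drawn first) has probability 10/15 × 5/14 × 4/13 × 3/12 = 600/32760 = 5/273.
There are C(4,1) = 4 such orderings, each equally likely, so P = 4 × 5/273 = 20/273.

20/273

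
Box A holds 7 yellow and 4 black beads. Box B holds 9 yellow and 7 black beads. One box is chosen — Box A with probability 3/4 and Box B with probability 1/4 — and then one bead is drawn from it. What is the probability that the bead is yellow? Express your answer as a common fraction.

From Box A: P(yellow) = 7/11.
From Box B: P(yellow) = 9/16.
Total probability = (3/4)(7/11) + (1/4)(9/16) = 435/704.

435/704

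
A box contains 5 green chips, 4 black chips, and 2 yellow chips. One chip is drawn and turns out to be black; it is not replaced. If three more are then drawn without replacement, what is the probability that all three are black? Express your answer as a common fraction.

1/120

With the first chip removed, 3 black remain out of 10.
P = 3/10 × 2/9 × 1/8 = 6/720 = 1/120.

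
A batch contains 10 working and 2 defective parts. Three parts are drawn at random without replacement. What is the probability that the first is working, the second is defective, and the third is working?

3/22

Multiply the probability of each draw given the previous ones:
P = 10/12 × 2/11 × 9/10 = 180/1320 = 3/22.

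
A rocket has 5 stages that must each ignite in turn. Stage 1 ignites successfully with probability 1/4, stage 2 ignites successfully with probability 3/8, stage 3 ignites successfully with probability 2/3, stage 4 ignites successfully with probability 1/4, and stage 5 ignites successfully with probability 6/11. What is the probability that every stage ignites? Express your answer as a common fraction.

3/352

Each stage is reached only if all earlier stages succeed, so
P = 1/4 × 3/8 × 2/3 × 1/4 × 6/11 = 36/4224 = 3/352.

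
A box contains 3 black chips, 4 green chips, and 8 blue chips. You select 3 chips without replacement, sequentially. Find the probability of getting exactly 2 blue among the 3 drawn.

28/65

One ordering (blue drawn first) has probability 8/15 × 7/14 × 7/13 = 392/2730 = 28/195.
There are C(3,2) = 3 such orderings, each equally likely, so P = 3 × 28/195 = 28/65.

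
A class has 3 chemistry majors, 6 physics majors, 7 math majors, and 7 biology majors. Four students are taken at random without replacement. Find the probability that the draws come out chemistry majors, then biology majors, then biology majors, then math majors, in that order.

21/5060

Multiply the probability of each draw given the previous ones:
P = 3/23 × 7/22 × 6/21 × 7/20 = 882/212520 = 21/5060.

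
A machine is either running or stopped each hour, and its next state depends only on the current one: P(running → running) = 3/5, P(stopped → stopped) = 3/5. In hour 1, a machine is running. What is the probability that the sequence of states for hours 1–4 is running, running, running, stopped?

Hour 1 is given. For each transition, use the conditional probability from the current state:
P(running | running) = 3/5; P(running | running) = 3/5; P(stopped | running) = 2/5.
P = 3/5 × 3/5 × 2/5 = 18/125.

18/125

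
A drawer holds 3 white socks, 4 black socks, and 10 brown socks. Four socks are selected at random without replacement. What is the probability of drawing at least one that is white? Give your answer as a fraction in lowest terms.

P(no white) = 14/17 × 13/16 × 12/15 × 11/14 = 24024/57120 = 143/340.
P(at least one) = 1 − 143/340 = 197/340.

197/340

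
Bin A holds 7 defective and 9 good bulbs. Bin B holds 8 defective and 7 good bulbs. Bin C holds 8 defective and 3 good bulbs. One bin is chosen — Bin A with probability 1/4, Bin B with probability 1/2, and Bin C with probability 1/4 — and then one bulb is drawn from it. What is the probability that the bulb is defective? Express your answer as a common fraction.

From Bin A: P(defective) = 7/16.
From Bin B: P(defective) = 8/15.
From Bin C: P(defective) = 8/11.
Total probability = (1/4)(7/16) + (1/2)(8/15) + (1/4)(8/11) = 5891/10560.

5891/10560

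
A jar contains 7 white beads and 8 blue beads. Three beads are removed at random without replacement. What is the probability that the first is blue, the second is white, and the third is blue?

Multiply the probability of each draw given the previous ones:
P = 8/15 × 7/14 × 7/13 = 392/2730 = 28/195.

28/195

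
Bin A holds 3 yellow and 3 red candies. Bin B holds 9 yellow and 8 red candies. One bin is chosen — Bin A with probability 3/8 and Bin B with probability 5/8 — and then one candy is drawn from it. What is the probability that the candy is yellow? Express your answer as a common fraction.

From Bin A: P(yellow) = 3/6.
From Bin B: P(yellow) = 9/17.
Total probability = (3/8)(3/6) + (5/8)(9/17) = 141/272.

141/272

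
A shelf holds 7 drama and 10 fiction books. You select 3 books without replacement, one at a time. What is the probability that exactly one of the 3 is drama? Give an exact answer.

One ordering (drama drawn first) has probability 7/17 × 10/16 × 9/15 = 630/4080 = 21/136.
There are C(3,1) = 3 such orderings, each equally likely, so P = 3 × 21/136 = 63/136.

63/136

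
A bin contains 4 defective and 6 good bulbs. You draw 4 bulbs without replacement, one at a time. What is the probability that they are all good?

P(all good) = 6/10 × 5/9 × 4/8 × 3/7 = 360/5040 = 1/14.

1/14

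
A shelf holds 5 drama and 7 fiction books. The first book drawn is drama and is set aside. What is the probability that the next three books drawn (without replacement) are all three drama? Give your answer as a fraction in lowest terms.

4/165

With the first book removed, 4 drama remain out of 11.
P = 4/11 × 3/10 × 2/9 = 24/990 = 4/165.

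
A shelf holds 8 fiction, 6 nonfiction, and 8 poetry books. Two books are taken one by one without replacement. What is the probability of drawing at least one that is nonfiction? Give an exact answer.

P(no nonfiction) = 16/22 × 15/21 = 240/462 = 40/77.
P(at least one) = 1 − 40/77 = 37/77.

37/77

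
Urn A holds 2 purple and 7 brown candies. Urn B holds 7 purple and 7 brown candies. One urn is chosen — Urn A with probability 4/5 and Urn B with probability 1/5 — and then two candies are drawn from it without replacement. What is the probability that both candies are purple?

From Urn A: P(both purple) = (2/9)(1/8) = 1/36.
From Urn B: P(both purple) = (7/14)(6/13) = 3/13.
Total probability = (4/5)(1/36) + (1/5)(3/13) = 8/117.

8/117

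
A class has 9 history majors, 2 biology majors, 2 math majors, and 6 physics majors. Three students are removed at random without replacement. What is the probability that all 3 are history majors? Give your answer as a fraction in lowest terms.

P = 9/19 × 8/18 × 7/17 = 504/5814 = 28/323.

28/323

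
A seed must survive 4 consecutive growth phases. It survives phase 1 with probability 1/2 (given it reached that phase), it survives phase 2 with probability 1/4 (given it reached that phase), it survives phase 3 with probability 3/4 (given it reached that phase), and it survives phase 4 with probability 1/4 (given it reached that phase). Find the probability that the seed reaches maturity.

The events are sequential, so multiply the conditional probabilities:
P = 1/2 × 1/4 × 3/4 × 1/4 = 3/128.

3/128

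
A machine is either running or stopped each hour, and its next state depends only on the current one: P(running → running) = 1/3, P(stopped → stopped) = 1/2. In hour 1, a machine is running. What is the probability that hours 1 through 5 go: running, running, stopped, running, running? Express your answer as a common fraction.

1/27

Hour 1 is given. For each transition, use the conditional probability from the current state:
P(running | running) = 1/3; P(stopped | running) = 2/3; P(running | stopped) = 1/2; P(running | running) = 1/3.
P = 1/3 × 2/3 × 1/2 × 1/3 = 2/54 = 1/27.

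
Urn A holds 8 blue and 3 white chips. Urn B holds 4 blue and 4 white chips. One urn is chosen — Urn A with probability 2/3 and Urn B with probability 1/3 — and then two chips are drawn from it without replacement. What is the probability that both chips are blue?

From Urn A: P(both blue) = (8/11)(7/10) = 28/55.
From Urn B: P(both blue) = (4/8)(3/7) = 3/14.
Total probability = (2/3)(28/55) + (1/3)(3/14) = 949/2310.

949/2310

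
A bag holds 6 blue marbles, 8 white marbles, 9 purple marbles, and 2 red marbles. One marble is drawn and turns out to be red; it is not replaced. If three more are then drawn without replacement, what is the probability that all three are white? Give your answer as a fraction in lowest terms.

7/253

With the first marble removed, 8 white remain out of 24.
P = 8/24 × 7/23 × 6/22 = 336/12144 = 7/253.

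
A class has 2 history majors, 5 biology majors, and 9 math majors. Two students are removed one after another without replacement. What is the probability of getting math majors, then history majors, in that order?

3/40

Chain rule:
P = 9/16 × 2/15 = 18/240 = 3/40.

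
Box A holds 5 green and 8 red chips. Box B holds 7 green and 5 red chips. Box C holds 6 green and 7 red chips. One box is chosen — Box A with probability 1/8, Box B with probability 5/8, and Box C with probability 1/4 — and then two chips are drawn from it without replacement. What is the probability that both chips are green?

1805/6864

From Box A: P(both green) = (5/13)(4/12) = 5/39.
From Box B: P(both green) = (7/12)(6/11) = 7/22.
From Box C: P(both green) = (6/13)(5/12) = 5/26.
Total probability = (1/8)(5/39) + (5/8)(7/22) + (1/4)(5/26) = 1805/6864.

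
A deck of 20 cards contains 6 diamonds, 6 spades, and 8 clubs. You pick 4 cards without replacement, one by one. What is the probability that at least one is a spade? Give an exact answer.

P(no spades) = 14/20 × 13/19 × 12/18 × 11/17 = 24024/116280 = 1001/4845.
P(at least one) = 1 − 1001/4845 = 3844/4845.

3844/4845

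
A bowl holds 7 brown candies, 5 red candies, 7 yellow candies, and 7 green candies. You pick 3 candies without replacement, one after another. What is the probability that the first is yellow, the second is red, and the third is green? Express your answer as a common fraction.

Multiply the probability of each draw given the previous ones:
P = 7/26 × 5/25 × 7/24 = 245/15600 = 49/3120.

49/3120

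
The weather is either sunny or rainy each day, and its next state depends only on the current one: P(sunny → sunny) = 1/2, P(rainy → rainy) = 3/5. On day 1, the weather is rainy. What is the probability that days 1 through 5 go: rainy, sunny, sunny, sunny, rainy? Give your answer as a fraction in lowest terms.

Day 1 is given. For each transition, use the conditional probability from the current state:
P(sunny | rainy) = 2/5; P(sunny | sunny) = 1/2; P(sunny | sunny) = 1/2; P(rainy | sunny) = 1/2.
P = 2/5 × 1/2 × 1/2 × 1/2 = 2/40 = 1/20.

1/20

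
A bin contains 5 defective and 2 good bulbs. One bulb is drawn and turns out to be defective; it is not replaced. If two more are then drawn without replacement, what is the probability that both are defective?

With the first bulb removed, 4 defective remain out of 6.
P = 4/6 × 3/5 = 12/30 = 2/5.

2/5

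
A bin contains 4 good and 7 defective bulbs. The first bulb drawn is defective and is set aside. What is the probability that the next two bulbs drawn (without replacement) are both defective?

After the first draw, 6 of the remaining 10 bulbs are defective.
P = 6/10 × 5/9 = 30/90 = 1/3.

1/3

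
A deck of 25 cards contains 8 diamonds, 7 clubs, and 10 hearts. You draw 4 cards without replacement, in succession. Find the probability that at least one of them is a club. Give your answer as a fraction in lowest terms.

P(no clubs) = 18/25 × 17/24 × 16/23 × 15/22 = 73440/303600 = 306/1265.
P(at least one) = 1 − 306/1265 = 959/1265.

959/1265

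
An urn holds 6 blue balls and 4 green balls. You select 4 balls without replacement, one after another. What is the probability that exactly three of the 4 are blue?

8/21

One ordering (blue drawn first) has probability 6/10 × 5/9 × 4/8 × 4/7 = 480/5040 = 2/21.
There are C(4,3) = 4 such orderings, each equally likely, so P = 4 × 2/21 = 8/21.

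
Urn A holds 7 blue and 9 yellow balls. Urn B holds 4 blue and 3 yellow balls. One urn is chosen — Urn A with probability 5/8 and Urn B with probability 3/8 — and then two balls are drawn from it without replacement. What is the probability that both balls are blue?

From Urn A: P(both blue) = (7/16)(6/15) = 7/40.
From Urn B: P(both blue) = (4/7)(3/6) = 2/7.
Total probability = (5/8)(7/40) + (3/8)(2/7) = 97/448.

97/448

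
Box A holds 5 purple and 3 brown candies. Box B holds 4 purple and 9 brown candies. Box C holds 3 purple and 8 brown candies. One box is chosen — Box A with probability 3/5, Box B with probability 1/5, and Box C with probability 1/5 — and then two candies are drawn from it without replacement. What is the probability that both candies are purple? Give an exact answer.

From Box A: P(both purple) = (5/8)(4/7) = 5/14.
From Box B: P(both purple) = (4/13)(3/12) = 1/13.
From Box C: P(both purple) = (3/11)(2/10) = 3/55.
Total probability = (3/5)(5/14) + (1/5)(1/13) + (1/5)(3/55) = 12041/50050.

12041/50050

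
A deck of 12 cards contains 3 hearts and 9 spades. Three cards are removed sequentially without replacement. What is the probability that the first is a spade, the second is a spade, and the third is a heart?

Chain rule:
P = 9/12 × 8/11 × 3/10 = 216/1320 = 9/55.

9/55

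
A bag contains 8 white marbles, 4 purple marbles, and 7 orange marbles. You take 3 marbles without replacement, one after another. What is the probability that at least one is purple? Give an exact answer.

514/969

P(no purple) = 15/19 × 14/18 × 13/17 = 2730/5814 = 455/969.
P(at least one) = 1 − 455/969 = 514/969.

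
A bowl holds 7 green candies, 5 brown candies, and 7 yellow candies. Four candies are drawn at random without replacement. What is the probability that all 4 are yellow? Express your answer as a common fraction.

P(every draw is yellow) = 7/19 × 6/18 × 5/17 × 4/16 = 840/93024 = 35/3876.

35/3876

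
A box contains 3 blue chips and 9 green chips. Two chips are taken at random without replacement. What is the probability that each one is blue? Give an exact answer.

P(every draw is blue) = 3/12 × 2/11 = 6/132 = 1/22.

1/22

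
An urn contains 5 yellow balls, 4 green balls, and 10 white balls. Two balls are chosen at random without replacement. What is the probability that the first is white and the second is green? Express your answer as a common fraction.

20/171

Multiply the probability of each draw given the previous ones:
P = 10/19 × 4/18 = 40/342 = 20/171.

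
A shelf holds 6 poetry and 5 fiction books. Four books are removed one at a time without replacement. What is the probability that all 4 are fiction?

P(all fiction) = 5/11 × 4/10 × 3/9 × 2/8 = 120/7920 = 1/66.

1/66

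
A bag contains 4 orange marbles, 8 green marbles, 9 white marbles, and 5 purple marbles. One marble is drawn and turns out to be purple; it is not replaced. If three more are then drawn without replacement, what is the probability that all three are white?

With the first marble removed, 9 white remain out of 25.
P = 9/25 × 8/24 × 7/23 = 504/13800 = 21/575.

21/575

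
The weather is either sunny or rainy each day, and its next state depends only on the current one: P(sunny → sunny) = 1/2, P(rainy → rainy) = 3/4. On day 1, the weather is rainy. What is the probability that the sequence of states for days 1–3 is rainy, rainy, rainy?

9/16

Day 1 is given. For each transition, use the conditional probability from the current state:
P(rainy | rainy) = 3/4; P(rainy | rainy) = 3/4.
P = 3/4 × 3/4 = 9/16.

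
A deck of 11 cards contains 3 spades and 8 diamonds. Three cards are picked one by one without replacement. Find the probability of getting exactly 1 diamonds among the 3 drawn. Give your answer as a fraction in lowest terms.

One ordering (a diamond drawn first) has probability 8/11 × 3/10 × 2/9 = 48/990 = 8/165.
There are C(3,1) = 3 such orderings, each equally likely, so P = 3 × 8/165 = 8/55.

8/55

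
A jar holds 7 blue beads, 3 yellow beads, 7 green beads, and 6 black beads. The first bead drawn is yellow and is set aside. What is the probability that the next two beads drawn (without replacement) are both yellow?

After the first draw, 2 of the remaining 22 beads are yellow.
P = 2/22 × 1/21 = 2/462 = 1/231.

1/231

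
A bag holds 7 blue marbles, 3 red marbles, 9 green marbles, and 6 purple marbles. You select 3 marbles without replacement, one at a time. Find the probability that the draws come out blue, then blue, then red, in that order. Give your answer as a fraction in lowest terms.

Chain rule:
P = 7/25 × 6/24 × 3/23 = 126/13800 = 21/2300.

21/2300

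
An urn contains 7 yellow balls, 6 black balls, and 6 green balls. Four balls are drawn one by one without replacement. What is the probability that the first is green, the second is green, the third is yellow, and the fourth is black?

Multiply the probability of each draw given the previous ones:
P = 6/19 × 5/18 × 7/17 × 6/16 = 1260/93024 = 35/2584.

35/2584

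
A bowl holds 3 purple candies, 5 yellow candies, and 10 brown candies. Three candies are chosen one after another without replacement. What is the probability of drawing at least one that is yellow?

P(no yellow) = 13/18 × 12/17 × 11/16 = 1716/4896 = 143/408.
P(at least one) = 1 − 143/408 = 265/408.

265/408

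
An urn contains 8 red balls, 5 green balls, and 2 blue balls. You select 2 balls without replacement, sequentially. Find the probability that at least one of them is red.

4/5

P(no red) = 7/15 × 6/14 = 42/210 = 1/5.
P(at least one) = 1 − 1/5 = 4/5.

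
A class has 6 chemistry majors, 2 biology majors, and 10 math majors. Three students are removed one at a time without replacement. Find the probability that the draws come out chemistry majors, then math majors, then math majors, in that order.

15/136

Chain rule:
P = 6/18 × 10/17 × 9/16 = 540/4896 = 15/136.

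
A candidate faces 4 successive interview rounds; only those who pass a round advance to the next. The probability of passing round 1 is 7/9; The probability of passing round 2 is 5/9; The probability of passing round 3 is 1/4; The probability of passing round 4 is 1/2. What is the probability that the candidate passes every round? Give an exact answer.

Multiplying along the chain,
P = 7/9 × 5/9 × 1/4 × 1/2 = 35/648.

35/648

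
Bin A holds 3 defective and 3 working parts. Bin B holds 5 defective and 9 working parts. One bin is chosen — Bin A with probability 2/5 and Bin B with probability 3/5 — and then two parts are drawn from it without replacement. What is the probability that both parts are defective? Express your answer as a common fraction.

332/2275

From Bin A: P(both defective) = (3/6)(2/5) = 1/5.
From Bin B: P(both defective) = (5/14)(4/13) = 10/91.
Total probability = (2/5)(1/5) + (3/5)(10/91) = 332/2275.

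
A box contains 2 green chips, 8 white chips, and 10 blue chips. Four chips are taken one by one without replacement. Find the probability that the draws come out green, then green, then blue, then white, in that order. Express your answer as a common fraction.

Multiply the probability of each draw given the previous ones:
P = 2/20 × 1/19 × 10/18 × 8/17 = 160/116280 = 4/2907.

4/2907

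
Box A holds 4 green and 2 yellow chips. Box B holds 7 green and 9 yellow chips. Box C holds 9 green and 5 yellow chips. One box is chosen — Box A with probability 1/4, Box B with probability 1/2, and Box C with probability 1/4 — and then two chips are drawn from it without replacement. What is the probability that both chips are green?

From Box A: P(both green) = (4/6)(3/5) = 2/5.
From Box B: P(both green) = (7/16)(6/15) = 7/40.
From Box C: P(both green) = (9/14)(8/13) = 36/91.
Total probability = (1/4)(2/5) + (1/2)(7/40) + (1/4)(36/91) = 417/1456.

417/1456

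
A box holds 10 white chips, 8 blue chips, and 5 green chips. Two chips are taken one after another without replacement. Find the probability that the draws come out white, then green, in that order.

Each draw changes the counts, so multiply the conditional probabilities along the sequence:
P = 10/23 × 5/22 = 50/506 = 25/253.

25/253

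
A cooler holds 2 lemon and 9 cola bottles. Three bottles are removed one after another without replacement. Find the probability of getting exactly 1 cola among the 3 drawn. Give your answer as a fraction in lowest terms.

One ordering (cola drawn first) has probability 9/11 × 2/10 × 1/9 = 18/990 = 1/55.
There are C(3,1) = 3 such orderings, each equally likely, so P = 3 × 1/55 = 3/55.

3/55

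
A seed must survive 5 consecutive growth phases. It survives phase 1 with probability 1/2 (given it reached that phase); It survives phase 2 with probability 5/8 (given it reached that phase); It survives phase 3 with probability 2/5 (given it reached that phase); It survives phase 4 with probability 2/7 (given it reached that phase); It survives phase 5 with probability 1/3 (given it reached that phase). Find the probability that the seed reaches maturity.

1/84

Each stage is reached only if all earlier stages succeed, so
P = 1/2 × 5/8 × 2/5 × 2/7 × 1/3 = 20/1680 = 1/84.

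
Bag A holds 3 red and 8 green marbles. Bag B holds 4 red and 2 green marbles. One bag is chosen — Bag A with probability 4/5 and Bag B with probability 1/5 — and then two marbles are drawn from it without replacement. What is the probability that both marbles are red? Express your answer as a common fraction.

From Bag A: P(both red) = (3/11)(2/10) = 3/55.
From Bag B: P(both red) = (4/6)(3/5) = 2/5.
Total probability = (4/5)(3/55) + (1/5)(2/5) = 34/275.

34/275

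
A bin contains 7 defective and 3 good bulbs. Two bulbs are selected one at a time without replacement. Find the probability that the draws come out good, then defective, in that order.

7/30

Chain rule:
P = 3/10 × 7/9 = 21/90 = 7/30.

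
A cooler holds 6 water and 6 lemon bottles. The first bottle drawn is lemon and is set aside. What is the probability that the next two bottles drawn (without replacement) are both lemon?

With the first bottle removed, 5 lemon remain out of 11.
P = 5/11 × 4/10 = 20/110 = 2/11.

2/11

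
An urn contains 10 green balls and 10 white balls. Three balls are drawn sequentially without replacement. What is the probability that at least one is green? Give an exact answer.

P(no green) = 10/20 × 9/19 × 8/18 = 720/6840 = 2/19.
P(at least one) = 1 − 2/19 = 17/19.

17/19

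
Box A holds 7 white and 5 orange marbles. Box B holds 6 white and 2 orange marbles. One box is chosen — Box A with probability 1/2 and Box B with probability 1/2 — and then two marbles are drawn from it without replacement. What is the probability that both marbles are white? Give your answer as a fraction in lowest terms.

263/616

From Box A: P(both white) = (7/12)(6/11) = 7/22.
From Box B: P(both white) = (6/8)(5/7) = 15/28.
Total probability = (1/2)(7/22) + (1/2)(15/28) = 263/616.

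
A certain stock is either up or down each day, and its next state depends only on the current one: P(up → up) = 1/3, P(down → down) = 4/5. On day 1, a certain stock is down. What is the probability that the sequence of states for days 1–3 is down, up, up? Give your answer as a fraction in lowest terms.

1/15

Day 1 is given. For each transition, use the conditional probability from the current state:
P(up | down) = 1/5; P(up | up) = 1/3.
P = 1/5 × 1/3 = 1/15.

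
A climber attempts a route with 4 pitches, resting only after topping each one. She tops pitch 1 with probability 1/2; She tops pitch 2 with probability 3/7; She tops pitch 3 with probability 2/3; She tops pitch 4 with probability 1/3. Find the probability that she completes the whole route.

1/21

Each stage is reached only if all earlier stages succeed, so
P = 1/2 × 3/7 × 2/3 × 1/3 = 6/126 = 1/21.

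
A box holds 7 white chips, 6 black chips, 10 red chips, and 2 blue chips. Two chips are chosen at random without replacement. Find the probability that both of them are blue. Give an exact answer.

P(all blue) = 2/25 × 1/24 = 2/600 = 1/300.

1/300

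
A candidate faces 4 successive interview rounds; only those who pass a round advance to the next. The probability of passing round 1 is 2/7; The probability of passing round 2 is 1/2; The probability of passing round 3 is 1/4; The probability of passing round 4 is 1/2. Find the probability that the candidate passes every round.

Multiplying along the chain,
P = 2/7 × 1/2 × 1/4 × 1/2 = 2/112 = 1/56.

1/56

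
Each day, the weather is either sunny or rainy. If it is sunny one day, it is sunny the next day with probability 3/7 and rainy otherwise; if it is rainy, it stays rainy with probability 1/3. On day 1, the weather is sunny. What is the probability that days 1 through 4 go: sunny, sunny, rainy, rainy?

4/49

Day 1 is given. For each transition, use the conditional probability from the current state:
P(sunny | sunny) = 3/7; P(rainy | sunny) = 4/7; P(rainy | rainy) = 1/3.
P = 3/7 × 4/7 × 1/3 = 12/147 = 4/49.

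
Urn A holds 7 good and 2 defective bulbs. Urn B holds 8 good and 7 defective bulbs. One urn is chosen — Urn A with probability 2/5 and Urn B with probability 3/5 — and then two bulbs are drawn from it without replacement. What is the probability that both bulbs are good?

59/150

From Urn A: P(both good) = (7/9)(6/8) = 7/12.
From Urn B: P(both good) = (8/15)(7/14) = 4/15.
Total probability = (2/5)(7/12) + (3/5)(4/15) = 59/150.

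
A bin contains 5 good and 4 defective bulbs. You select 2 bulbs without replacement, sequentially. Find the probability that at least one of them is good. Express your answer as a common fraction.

5/6

P(no good) = 4/9 × 3/8 = 12/72 = 1/6.
P(at least one) = 1 − 1/6 = 5/6.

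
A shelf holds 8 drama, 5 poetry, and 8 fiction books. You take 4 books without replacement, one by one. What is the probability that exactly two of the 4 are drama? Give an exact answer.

104/285

One ordering (drama drawn first) has probability 8/21 × 7/20 × 13/19 × 12/18 = 8736/143640 = 52/855.
There are C(4,2) = 6 such orderings, each equally likely, so P = 6 × 52/855 = 104/285.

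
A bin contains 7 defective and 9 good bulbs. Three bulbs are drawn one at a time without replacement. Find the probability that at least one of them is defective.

P(no defective) = 9/16 × 8/15 × 7/14 = 504/3360 = 3/20.
P(at least one) = 1 − 3/20 = 17/20.

17/20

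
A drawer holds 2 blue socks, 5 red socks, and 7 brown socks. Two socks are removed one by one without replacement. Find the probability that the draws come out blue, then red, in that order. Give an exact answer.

5/91

Chain rule:
P = 2/14 × 5/13 = 10/182 = 5/91.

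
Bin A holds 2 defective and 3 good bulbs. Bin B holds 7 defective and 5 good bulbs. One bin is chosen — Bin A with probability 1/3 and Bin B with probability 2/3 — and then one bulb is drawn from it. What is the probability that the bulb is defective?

From Bin A: P(defective) = 2/5.
From Bin B: P(defective) = 7/12.
Total probability = (1/3)(2/5) + (2/3)(7/12) = 47/90.

47/90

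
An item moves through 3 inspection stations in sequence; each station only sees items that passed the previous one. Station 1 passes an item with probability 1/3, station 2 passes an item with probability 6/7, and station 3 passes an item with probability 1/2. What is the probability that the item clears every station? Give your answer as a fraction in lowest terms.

The events are sequential, so multiply the conditional probabilities:
P = 1/3 × 6/7 × 1/2 = 6/42 = 1/7.

1/7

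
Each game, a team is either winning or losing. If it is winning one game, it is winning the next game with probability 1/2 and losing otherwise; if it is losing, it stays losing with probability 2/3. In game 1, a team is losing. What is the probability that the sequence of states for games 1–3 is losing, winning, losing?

Game 1 is given. For each transition, use the conditional probability from the current state:
P(winning | losing) = 1/3; P(losing | winning) = 1/2.
P = 1/3 × 1/2 = 1/6.

1/6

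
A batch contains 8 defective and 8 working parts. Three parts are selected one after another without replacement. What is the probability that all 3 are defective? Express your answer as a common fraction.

1/10

P(every draw is defective) = 8/16 × 7/15 × 6/14 = 336/3360 = 1/10.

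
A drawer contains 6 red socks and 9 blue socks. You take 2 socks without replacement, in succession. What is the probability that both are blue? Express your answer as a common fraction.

12/35

P = 9/15 × 8/14 = 72/210 = 12/35.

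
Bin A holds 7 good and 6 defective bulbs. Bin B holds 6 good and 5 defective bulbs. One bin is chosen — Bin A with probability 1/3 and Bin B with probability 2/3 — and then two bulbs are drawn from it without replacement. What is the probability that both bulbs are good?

From Bin A: P(both good) = (7/13)(6/12) = 7/26.
From Bin B: P(both good) = (6/11)(5/10) = 3/11.
Total probability = (1/3)(7/26) + (2/3)(3/11) = 233/858.

233/858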